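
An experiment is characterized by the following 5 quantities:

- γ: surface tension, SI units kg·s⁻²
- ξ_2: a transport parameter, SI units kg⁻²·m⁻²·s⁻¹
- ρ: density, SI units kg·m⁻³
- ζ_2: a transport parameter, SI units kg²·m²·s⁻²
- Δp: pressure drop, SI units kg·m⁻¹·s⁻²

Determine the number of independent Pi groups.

2

There are 5 variables and 3 base dimensions (M, L, T).
The dimension matrix has rank 3.
Independent dimensionless groups: 5 − 3 = 2.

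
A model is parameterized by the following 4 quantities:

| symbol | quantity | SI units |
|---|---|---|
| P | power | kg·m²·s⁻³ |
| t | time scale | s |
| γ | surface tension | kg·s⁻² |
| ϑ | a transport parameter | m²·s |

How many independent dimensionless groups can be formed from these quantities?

1

There are 4 variables and 3 base dimensions (M, L, T).
The dimension matrix has rank 3.
Independent dimensionless groups: 4 − 3 = 1.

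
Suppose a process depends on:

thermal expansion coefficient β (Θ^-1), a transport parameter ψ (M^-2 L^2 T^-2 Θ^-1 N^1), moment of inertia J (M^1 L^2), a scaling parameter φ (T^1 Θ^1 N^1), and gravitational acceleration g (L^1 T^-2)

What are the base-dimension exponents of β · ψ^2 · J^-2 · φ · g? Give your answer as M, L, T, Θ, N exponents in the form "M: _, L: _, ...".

M: -6, L: 1, T: -5, Θ: -2, N: 3

Collect each base-dimension exponent across the product:
  M: (0) + 2·(-2) − 2·(1) + (0) + (0) = -6
  L: (0) + 2·(2) − 2·(2) + (0) + (1) = 1
  T: (0) + 2·(-2) − 2·(0) + (1) + (-2) = -5
  Θ: (-1) + 2·(-1) − 2·(0) + (1) + (0) = -2
  N: (0) + 2·(1) − 2·(0) + (1) + (0) = 3
So the dimensions are [M⁻⁶ L T⁻⁵ Θ⁻² N³].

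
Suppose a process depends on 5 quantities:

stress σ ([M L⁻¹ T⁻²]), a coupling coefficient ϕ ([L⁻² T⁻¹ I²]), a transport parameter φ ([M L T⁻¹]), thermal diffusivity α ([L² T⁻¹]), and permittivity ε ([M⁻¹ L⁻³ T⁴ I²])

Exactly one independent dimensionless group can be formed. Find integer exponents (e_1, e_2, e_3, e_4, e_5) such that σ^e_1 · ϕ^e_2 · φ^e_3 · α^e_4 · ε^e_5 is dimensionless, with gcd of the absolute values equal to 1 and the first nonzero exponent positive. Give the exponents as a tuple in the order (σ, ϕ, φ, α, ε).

(2, -1, -1, 2, 1)

M: e_1·(1) + e_2·(0) + e_3·(1) + e_4·(0) + e_5·(-1) = 0
L: e_1·(-1) + e_2·(-2) + e_3·(1) + e_4·(2) + e_5·(-3) = 0
T: e_1·(-2) + e_2·(-1) + e_3·(-1) + e_4·(-1) + e_5·(4) = 0
I: e_1·(0) + e_2·(2) + e_3·(0) + e_4·(0) + e_5·(2) = 0
Solving this homogeneous linear system for the smallest-integer solution (first nonzero entry positive) gives (2, -1, -1, 2, 1).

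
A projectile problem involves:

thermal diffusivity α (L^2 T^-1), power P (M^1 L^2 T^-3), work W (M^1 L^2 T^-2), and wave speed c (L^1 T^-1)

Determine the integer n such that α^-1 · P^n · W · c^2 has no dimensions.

-1

Balance the M exponent: (1)·n from P, plus −(0) + (1) + 2·(0) = 1 from the rest, must sum to zero.
n + 1 = 0, so n = -1.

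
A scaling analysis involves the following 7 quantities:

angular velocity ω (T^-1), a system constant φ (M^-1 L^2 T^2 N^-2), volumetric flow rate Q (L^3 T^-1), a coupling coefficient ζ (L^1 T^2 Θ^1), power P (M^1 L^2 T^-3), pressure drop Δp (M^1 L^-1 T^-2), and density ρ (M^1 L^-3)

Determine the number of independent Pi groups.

There are 7 variables and 5 base dimensions (M, L, T, Θ, N).
The dimension matrix has rank 5.
Independent dimensionless groups: 7 − 5 = 2.

2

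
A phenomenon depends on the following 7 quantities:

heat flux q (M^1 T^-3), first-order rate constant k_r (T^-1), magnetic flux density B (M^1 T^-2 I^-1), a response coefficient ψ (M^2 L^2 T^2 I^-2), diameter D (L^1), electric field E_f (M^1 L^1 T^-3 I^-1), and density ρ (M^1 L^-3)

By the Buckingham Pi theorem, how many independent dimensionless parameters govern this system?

There are 7 variables and 4 base dimensions (M, L, T, I).
The dimension matrix has rank 4.
Independent dimensionless groups: 7 − 4 = 3.

3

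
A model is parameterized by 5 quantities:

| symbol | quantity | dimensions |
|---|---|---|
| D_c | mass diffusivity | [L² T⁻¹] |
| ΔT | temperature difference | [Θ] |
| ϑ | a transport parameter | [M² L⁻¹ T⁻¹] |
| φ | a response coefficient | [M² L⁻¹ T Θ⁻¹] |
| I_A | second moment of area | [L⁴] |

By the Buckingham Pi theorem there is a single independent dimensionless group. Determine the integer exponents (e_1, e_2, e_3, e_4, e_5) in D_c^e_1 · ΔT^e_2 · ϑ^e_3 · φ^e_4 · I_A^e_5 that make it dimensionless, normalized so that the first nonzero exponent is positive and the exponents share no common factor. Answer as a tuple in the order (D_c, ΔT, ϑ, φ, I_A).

(2, 1, -1, 1, -1)

M: e_1·(0) + e_2·(0) + e_3·(2) + e_4·(2) + e_5·(0) = 0
L: e_1·(2) + e_2·(0) + e_3·(-1) + e_4·(-1) + e_5·(4) = 0
T: e_1·(-1) + e_2·(0) + e_3·(-1) + e_4·(1) + e_5·(0) = 0
Θ: e_1·(0) + e_2·(1) + e_3·(0) + e_4·(-1) + e_5·(0) = 0
Solving this homogeneous linear system for the smallest-integer solution (first nonzero entry positive) gives (2, 1, -1, 1, -1).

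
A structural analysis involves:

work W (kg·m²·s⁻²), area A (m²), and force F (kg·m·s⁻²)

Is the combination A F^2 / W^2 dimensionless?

yes

Sum the exponent of each base dimension across the product:
  M: −2·[W]_M + [A]_M + 2·[F]_M = −2·(1) + (0) + 2·(1) = 0
  L: −2·[W]_L + [A]_L + 2·[F]_L = −2·(2) + (2) + 2·(1) = 0
  T: −2·[W]_T + [A]_T + 2·[F]_T = −2·(-2) + (0) + 2·(-2) = 0
All base exponents vanish — dimensionless.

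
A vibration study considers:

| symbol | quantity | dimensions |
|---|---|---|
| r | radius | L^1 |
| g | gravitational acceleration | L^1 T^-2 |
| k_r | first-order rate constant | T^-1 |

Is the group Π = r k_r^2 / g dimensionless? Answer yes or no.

Sum the exponent of each base dimension across the product:
  M: [r]_M − [g]_M + 2·[k_r]_M = (0) − (0) + 2·(0) = 0
  L: [r]_L − [g]_L + 2·[k_r]_L = (1) − (1) + 2·(0) = 0
  T: [r]_T − [g]_T + 2·[k_r]_T = (0) − (-2) + 2·(-1) = 0
All base exponents vanish — dimensionless.

yes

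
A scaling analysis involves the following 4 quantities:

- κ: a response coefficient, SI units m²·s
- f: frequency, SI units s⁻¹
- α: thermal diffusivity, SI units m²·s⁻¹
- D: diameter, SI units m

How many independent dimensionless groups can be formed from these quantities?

2

There are 4 variables and 2 base dimensions (L, T).
The dimension matrix has rank 2.
Independent dimensionless groups: 4 − 2 = 2.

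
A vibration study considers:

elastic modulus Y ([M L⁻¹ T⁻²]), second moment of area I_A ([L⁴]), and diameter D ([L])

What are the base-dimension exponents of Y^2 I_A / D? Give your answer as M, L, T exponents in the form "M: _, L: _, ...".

M: 2, L: 1, T: -4

Collect each base-dimension exponent across the product:
  M: 2·(1) + (0) − (0) = 2
  L: 2·(-1) + (4) − (1) = 1
  T: 2·(-2) + (0) − (0) = -4
So the dimensions are [M² L T⁻⁴].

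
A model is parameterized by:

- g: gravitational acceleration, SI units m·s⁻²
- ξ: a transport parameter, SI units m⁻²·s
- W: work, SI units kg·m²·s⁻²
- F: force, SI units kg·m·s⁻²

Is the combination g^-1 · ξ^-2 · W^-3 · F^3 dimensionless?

yes

Sum the exponent of each base dimension across the product:
  M: −[g]_M − 2·[ξ]_M − 3·[W]_M + 3·[F]_M = −(0) − 2·(0) − 3·(1) + 3·(1) = 0
  L: −[g]_L − 2·[ξ]_L − 3·[W]_L + 3·[F]_L = −(1) − 2·(-2) − 3·(2) + 3·(1) = 0
  T: −[g]_T − 2·[ξ]_T − 3·[W]_T + 3·[F]_T = −(-2) − 2·(1) − 3·(-2) + 3·(-2) = 0
All base exponents vanish — dimensionless.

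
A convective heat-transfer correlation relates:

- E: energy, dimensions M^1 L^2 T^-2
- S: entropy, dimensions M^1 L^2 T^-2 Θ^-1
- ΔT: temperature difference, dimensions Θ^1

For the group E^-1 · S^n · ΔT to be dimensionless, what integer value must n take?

1

Balance the M exponent: (1)·n from S, plus −(1) + (0) = -1 from the rest, must sum to zero.
n − 1 = 0, so n = 1.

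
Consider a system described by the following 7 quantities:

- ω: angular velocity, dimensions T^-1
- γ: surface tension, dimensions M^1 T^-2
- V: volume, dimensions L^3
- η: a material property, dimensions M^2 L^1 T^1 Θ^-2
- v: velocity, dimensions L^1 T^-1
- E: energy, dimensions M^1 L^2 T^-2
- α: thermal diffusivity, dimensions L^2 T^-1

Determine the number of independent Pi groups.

There are 7 variables and 4 base dimensions (M, L, T, Θ).
The dimension matrix has rank 4.
Independent dimensionless groups: 7 − 4 = 3.

3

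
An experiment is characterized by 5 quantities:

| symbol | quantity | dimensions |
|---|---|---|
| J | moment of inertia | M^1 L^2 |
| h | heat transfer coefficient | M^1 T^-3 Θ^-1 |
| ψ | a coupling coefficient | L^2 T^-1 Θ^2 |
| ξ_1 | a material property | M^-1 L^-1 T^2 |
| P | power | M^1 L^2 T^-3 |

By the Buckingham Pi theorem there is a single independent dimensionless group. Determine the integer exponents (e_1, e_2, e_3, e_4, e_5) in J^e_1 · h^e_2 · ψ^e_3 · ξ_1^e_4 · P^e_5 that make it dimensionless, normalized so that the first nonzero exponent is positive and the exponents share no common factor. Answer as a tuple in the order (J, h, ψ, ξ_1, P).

(1, 2, 1, 2, -1)

M: e_1·(1) + e_2·(1) + e_3·(0) + e_4·(-1) + e_5·(1) = 0
L: e_1·(2) + e_2·(0) + e_3·(2) + e_4·(-1) + e_5·(2) = 0
T: e_1·(0) + e_2·(-3) + e_3·(-1) + e_4·(2) + e_5·(-3) = 0
Θ: e_1·(0) + e_2·(-1) + e_3·(2) + e_4·(0) + e_5·(0) = 0
Solving this homogeneous linear system for the smallest-integer solution (first nonzero entry positive) gives (1, 2, 1, 2, -1).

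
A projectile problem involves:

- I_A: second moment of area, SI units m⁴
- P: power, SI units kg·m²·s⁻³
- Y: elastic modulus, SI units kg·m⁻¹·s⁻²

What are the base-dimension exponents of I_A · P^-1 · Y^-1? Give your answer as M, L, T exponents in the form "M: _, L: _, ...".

M: -2, L: 3, T: 5

Collect each base-dimension exponent across the product:
  M: (0) − (1) − (1) = -2
  L: (4) − (2) − (-1) = 3
  T: (0) − (-3) − (-2) = 5
So the dimensions are [M⁻² L³ T⁵].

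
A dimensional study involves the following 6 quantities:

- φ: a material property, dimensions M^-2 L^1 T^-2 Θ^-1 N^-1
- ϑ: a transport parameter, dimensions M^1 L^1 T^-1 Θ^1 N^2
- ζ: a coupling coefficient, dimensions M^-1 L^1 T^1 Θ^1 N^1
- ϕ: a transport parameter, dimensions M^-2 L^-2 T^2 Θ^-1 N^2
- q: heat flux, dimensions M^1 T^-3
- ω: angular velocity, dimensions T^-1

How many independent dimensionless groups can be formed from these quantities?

There are 6 variables and 5 base dimensions (M, L, T, Θ, N).
The dimension matrix has rank 5.
Independent dimensionless groups: 6 − 5 = 1.

1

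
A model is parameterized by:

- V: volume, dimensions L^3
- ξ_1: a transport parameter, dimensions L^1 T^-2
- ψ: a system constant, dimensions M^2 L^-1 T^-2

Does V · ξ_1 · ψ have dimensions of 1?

Sum the exponent of each base dimension across the product:
  M: [V]_M + [ξ_1]_M + [ψ]_M = (0) + (0) + (2) = 2
  L: [V]_L + [ξ_1]_L + [ψ]_L = (3) + (1) + (-1) = 3
  T: [V]_T + [ξ_1]_T + [ψ]_T = (0) + (-2) + (-2) = -4
Net dimensions [M² L³ T⁻⁴] ≠ [1] — not dimensionless.

no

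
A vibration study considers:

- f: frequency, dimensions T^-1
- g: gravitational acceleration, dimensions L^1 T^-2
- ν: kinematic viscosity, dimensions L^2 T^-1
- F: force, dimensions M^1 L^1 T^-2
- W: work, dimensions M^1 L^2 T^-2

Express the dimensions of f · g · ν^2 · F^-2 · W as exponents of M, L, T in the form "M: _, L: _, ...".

M: -1, L: 5, T: -3

Collect each base-dimension exponent across the product:
  M: (0) + (0) + 2·(0) − 2·(1) + (1) = -1
  L: (0) + (1) + 2·(2) − 2·(1) + (2) = 5
  T: (-1) + (-2) + 2·(-1) − 2·(-2) + (-2) = -3
So the dimensions are [M⁻¹ L⁵ T⁻³].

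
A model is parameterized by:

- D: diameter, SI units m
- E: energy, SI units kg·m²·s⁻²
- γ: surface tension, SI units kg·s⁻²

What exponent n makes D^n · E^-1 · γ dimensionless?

Balance the L exponent: (1)·n from D, plus −(2) + (0) = -2 from the rest, must sum to zero.
n − 2 = 0, so n = 2.

2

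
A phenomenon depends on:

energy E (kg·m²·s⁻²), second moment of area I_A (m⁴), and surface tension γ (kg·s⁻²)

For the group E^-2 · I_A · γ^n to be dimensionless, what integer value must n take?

2

Balance the M exponent: (1)·n from γ, plus −2·(1) + (0) = -2 from the rest, must sum to zero.
n − 2 = 0, so n = 2.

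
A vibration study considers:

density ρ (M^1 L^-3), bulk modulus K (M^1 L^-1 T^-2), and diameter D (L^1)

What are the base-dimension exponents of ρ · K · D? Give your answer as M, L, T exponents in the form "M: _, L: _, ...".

Collect each base-dimension exponent across the product:
  M: (1) + (1) + (0) = 2
  L: (-3) + (-1) + (1) = -3
  T: (0) + (-2) + (0) = -2
So the dimensions are [M² L⁻³ T⁻²].

M: 2, L: -3, T: -2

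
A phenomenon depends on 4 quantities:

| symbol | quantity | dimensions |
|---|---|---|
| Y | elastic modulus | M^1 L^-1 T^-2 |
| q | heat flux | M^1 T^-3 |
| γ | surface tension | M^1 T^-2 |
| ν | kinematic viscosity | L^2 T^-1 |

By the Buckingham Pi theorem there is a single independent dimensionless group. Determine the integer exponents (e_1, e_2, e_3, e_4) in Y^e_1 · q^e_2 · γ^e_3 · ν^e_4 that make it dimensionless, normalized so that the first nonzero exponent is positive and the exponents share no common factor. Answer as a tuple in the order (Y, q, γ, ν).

M: e_1·(1) + e_2·(1) + e_3·(1) + e_4·(0) = 0
L: e_1·(-1) + e_2·(0) + e_3·(0) + e_4·(2) = 0
T: e_1·(-2) + e_2·(-3) + e_3·(-2) + e_4·(-1) = 0
Solving this homogeneous linear system for the smallest-integer solution (first nonzero entry positive) gives (2, -1, -1, 1).

(2, -1, -1, 1)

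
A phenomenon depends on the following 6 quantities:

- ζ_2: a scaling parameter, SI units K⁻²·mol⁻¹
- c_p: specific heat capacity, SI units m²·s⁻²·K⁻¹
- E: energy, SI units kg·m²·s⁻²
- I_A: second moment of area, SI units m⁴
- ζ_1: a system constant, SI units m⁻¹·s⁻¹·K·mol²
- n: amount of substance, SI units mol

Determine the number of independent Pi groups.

There are 6 variables and 5 base dimensions (M, L, T, Θ, N).
The dimension matrix has rank 5.
Independent dimensionless groups: 6 − 5 = 1.

1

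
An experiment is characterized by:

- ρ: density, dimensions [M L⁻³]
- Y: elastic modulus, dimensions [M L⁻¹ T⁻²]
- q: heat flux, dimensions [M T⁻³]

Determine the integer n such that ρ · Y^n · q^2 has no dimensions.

Balance the M exponent: (1)·n from Y, plus (1) + 2·(1) = 3 from the rest, must sum to zero.
n + 3 = 0, so n = -3.

-3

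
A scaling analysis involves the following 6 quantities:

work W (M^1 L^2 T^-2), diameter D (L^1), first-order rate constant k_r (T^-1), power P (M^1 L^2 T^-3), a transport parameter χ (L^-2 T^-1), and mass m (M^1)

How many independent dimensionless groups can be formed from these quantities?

There are 6 variables and 3 base dimensions (M, L, T).
The dimension matrix has rank 3.
Independent dimensionless groups: 6 − 3 = 3.

3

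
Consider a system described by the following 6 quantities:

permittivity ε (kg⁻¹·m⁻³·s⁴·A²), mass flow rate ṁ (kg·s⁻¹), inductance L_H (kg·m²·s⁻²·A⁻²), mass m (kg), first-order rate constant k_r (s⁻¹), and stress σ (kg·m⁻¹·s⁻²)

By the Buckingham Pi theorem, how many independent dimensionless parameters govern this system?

There are 6 variables and 4 base dimensions (M, L, T, I).
The dimension matrix has rank 4.
Independent dimensionless groups: 6 − 4 = 2.

2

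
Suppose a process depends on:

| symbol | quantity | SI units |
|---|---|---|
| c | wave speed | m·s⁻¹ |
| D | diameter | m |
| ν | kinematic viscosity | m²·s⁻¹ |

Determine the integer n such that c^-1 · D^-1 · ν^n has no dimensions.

Balance the L exponent: (2)·n from ν, plus −(1) − (1) = -2 from the rest, must sum to zero.
2n − 2 = 0, so n = 1.

1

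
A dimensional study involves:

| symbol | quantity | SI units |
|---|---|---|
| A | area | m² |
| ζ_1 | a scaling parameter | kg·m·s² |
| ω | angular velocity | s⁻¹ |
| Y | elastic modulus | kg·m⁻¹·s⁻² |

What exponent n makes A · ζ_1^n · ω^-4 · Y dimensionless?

-1

Balance the M exponent: (1)·n from ζ_1, plus (0) − 4·(0) + (1) = 1 from the rest, must sum to zero.
n + 1 = 0, so n = -1.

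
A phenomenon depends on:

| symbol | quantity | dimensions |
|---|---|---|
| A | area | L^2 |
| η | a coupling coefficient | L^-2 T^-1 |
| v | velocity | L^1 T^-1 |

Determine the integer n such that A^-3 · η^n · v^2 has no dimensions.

Balance the L exponent: (-2)·n from η, plus −3·(2) + 2·(1) = -4 from the rest, must sum to zero.
-2n − 4 = 0, so n = -2.

-2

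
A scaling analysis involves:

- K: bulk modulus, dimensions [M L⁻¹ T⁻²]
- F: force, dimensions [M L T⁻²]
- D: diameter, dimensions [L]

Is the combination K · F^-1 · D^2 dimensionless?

Sum the exponent of each base dimension across the product:
  M: [K]_M − [F]_M + 2·[D]_M = (1) − (1) + 2·(0) = 0
  L: [K]_L − [F]_L + 2·[D]_L = (-1) − (1) + 2·(1) = 0
  T: [K]_T − [F]_T + 2·[D]_T = (-2) − (-2) + 2·(0) = 0
All base exponents vanish — dimensionless.

yes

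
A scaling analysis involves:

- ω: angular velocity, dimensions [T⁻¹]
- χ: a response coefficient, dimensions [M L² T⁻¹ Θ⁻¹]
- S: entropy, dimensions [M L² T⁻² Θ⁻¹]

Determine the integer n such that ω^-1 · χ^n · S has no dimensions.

-1

Balance the M exponent: (1)·n from χ, plus −(0) + (1) = 1 from the rest, must sum to zero.
n + 1 = 0, so n = -1.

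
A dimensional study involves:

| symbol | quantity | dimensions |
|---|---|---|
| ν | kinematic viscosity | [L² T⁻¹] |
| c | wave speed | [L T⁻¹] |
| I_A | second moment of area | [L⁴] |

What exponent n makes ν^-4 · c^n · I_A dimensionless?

Balance the L exponent: (1)·n from c, plus −4·(2) + (4) = -4 from the rest, must sum to zero.
n − 4 = 0, so n = 4.

4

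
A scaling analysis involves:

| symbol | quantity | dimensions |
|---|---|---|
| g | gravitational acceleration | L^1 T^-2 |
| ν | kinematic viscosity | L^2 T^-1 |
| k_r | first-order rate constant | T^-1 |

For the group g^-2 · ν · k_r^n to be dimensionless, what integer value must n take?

Balance the T exponent: (-1)·n from k_r, plus −2·(-2) + (-1) = 3 from the rest, must sum to zero.
−n + 3 = 0, so n = 3.

3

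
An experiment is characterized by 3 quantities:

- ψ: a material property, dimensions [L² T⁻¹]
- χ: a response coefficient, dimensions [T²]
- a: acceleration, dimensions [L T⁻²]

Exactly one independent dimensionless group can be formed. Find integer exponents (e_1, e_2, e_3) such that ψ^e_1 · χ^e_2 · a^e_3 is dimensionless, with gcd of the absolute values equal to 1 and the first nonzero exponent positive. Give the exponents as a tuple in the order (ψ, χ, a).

(2, -3, -4)

L: e_1·(2) + e_2·(0) + e_3·(1) = 0
T: e_1·(-1) + e_2·(2) + e_3·(-2) = 0
Solving this homogeneous linear system for the smallest-integer solution (first nonzero entry positive) gives (2, -3, -4).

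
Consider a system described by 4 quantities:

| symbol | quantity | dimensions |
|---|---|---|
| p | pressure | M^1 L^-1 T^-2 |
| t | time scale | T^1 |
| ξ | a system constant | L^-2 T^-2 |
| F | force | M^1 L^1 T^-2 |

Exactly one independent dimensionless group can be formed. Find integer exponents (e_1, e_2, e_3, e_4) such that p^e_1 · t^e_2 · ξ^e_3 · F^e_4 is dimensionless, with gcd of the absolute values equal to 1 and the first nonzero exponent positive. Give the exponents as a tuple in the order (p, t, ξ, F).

(1, -2, -1, -1)

M: e_1·(1) + e_2·(0) + e_3·(0) + e_4·(1) = 0
L: e_1·(-1) + e_2·(0) + e_3·(-2) + e_4·(1) = 0
T: e_1·(-2) + e_2·(1) + e_3·(-2) + e_4·(-2) = 0
Solving this homogeneous linear system for the smallest-integer solution (first nonzero entry positive) gives (1, -2, -1, -1).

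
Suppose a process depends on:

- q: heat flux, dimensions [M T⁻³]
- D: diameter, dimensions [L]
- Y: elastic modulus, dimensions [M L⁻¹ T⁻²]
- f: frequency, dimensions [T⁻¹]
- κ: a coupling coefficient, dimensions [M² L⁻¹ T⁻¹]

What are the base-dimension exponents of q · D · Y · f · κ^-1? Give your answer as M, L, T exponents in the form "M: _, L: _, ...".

Collect each base-dimension exponent across the product:
  M: (1) + (0) + (1) + (0) − (2) = 0
  L: (0) + (1) + (-1) + (0) − (-1) = 1
  T: (-3) + (0) + (-2) + (-1) − (-1) = -5
So the dimensions are [L T⁻⁵].

M: 0, L: 1, T: -5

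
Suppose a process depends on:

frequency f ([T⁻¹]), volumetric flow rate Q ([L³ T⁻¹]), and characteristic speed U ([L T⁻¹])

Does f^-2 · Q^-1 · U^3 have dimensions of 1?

Sum the exponent of each base dimension across the product:
  L: −2·[f]_L − [Q]_L + 3·[U]_L = −2·(0) − (3) + 3·(1) = 0
  T: −2·[f]_T − [Q]_T + 3·[U]_T = −2·(-1) − (-1) + 3·(-1) = 0
All base exponents vanish — dimensionless.

yes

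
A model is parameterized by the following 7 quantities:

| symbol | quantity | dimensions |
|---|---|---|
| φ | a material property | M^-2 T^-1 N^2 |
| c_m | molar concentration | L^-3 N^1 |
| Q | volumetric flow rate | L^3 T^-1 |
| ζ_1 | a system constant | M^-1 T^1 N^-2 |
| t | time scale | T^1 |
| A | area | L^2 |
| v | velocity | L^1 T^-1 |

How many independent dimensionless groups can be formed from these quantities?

3

There are 7 variables and 4 base dimensions (M, L, T, N).
The dimension matrix has rank 4.
Independent dimensionless groups: 7 − 4 = 3.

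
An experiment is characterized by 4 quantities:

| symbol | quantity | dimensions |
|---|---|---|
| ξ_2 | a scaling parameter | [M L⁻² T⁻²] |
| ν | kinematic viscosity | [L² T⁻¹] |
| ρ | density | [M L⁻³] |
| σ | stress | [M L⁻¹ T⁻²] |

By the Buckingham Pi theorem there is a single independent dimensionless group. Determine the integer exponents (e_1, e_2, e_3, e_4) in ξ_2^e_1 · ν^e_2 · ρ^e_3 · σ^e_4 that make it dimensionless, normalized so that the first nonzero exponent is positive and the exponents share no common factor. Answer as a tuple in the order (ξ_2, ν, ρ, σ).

(2, 2, 1, -3)

M: e_1·(1) + e_2·(0) + e_3·(1) + e_4·(1) = 0
L: e_1·(-2) + e_2·(2) + e_3·(-3) + e_4·(-1) = 0
T: e_1·(-2) + e_2·(-1) + e_3·(0) + e_4·(-2) = 0
Solving this homogeneous linear system for the smallest-integer solution (first nonzero entry positive) gives (2, 2, 1, -3).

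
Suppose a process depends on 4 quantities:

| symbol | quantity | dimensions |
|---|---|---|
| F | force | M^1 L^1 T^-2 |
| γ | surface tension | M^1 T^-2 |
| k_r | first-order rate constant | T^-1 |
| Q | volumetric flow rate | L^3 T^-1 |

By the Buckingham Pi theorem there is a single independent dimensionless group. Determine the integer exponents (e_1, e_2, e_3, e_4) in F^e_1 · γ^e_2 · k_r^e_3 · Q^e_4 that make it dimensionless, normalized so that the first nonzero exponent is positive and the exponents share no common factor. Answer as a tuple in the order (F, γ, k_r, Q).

M: e_1·(1) + e_2·(1) + e_3·(0) + e_4·(0) = 0
L: e_1·(1) + e_2·(0) + e_3·(0) + e_4·(3) = 0
T: e_1·(-2) + e_2·(-2) + e_3·(-1) + e_4·(-1) = 0
Solving this homogeneous linear system for the smallest-integer solution (first nonzero entry positive) gives (3, -3, 1, -1).

(3, -3, 1, -1)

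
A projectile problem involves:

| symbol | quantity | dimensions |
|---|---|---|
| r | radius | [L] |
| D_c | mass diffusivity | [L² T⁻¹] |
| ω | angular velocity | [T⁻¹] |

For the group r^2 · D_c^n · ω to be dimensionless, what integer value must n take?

-1

Balance the L exponent: (2)·n from D_c, plus 2·(1) + (0) = 2 from the rest, must sum to zero.
2n + 2 = 0, so n = -1.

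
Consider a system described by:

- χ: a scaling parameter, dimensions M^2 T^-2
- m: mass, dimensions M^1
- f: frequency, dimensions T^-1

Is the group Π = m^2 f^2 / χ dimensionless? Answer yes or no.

yes

Sum the exponent of each base dimension across the product:
  M: −[χ]_M + 2·[m]_M + 2·[f]_M = −(2) + 2·(1) + 2·(0) = 0
  L: −[χ]_L + 2·[m]_L + 2·[f]_L = −(0) + 2·(0) + 2·(0) = 0
  T: −[χ]_T + 2·[m]_T + 2·[f]_T = −(-2) + 2·(0) + 2·(-1) = 0
All base exponents vanish — dimensionless.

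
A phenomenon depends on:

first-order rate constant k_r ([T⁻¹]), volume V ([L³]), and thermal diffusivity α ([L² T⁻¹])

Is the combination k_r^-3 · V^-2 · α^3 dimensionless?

Sum the exponent of each base dimension across the product:
  M: −3·[k_r]_M − 2·[V]_M + 3·[α]_M = −3·(0) − 2·(0) + 3·(0) = 0
  L: −3·[k_r]_L − 2·[V]_L + 3·[α]_L = −3·(0) − 2·(3) + 3·(2) = 0
  T: −3·[k_r]_T − 2·[V]_T + 3·[α]_T = −3·(-1) − 2·(0) + 3·(-1) = 0
  I: −3·[k_r]_I − 2·[V]_I + 3·[α]_I = −3·(0) − 2·(0) + 3·(0) = 0
All base exponents vanish — dimensionless.

yes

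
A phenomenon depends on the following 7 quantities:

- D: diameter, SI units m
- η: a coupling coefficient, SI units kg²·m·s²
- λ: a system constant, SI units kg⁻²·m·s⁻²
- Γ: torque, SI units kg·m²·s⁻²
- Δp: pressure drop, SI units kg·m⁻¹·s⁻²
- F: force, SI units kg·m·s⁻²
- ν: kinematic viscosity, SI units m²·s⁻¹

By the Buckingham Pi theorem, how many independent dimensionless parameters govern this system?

There are 7 variables and 3 base dimensions (M, L, T).
The dimension matrix has rank 3.
Independent dimensionless groups: 7 − 3 = 4.

4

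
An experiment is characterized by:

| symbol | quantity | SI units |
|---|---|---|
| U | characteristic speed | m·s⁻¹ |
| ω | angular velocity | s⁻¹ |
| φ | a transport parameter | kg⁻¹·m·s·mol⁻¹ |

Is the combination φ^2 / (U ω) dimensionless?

no

Sum the exponent of each base dimension across the product:
  M: −[U]_M − [ω]_M + 2·[φ]_M = −(0) − (0) + 2·(-1) = -2
  L: −[U]_L − [ω]_L + 2·[φ]_L = −(1) − (0) + 2·(1) = 1
  T: −[U]_T − [ω]_T + 2·[φ]_T = −(-1) − (-1) + 2·(1) = 4
  N: −[U]_N − [ω]_N + 2·[φ]_N = −(0) − (0) + 2·(-1) = -2
Net dimensions [M⁻² L T⁴ N⁻²] ≠ [1] — not dimensionless.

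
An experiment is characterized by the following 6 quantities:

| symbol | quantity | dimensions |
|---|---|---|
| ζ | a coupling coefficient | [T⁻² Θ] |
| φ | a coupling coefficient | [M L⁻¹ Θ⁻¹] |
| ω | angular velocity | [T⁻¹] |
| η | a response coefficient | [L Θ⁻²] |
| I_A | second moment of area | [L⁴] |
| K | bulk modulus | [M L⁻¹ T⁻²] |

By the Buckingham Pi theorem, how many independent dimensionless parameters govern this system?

2

There are 6 variables and 4 base dimensions (M, L, T, Θ).
The dimension matrix has rank 4.
Independent dimensionless groups: 6 − 4 = 2.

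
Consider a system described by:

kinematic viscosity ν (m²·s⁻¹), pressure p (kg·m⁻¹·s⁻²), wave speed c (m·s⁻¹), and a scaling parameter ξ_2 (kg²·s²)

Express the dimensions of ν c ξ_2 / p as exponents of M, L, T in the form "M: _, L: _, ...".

M: 1, L: 4, T: 2

Collect each base-dimension exponent across the product:
  M: (0) − (1) + (0) + (2) = 1
  L: (2) − (-1) + (1) + (0) = 4
  T: (-1) − (-2) + (-1) + (2) = 2
So the dimensions are [M L⁴ T²].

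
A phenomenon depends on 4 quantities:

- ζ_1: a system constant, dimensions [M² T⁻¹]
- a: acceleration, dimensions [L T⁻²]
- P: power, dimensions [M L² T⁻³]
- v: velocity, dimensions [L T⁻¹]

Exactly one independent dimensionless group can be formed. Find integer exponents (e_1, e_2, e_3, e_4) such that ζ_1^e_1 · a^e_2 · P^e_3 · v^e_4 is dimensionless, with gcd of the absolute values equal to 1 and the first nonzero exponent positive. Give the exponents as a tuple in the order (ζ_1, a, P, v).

(1, 1, -2, 3)

M: e_1·(2) + e_2·(0) + e_3·(1) + e_4·(0) = 0
L: e_1·(0) + e_2·(1) + e_3·(2) + e_4·(1) = 0
T: e_1·(-1) + e_2·(-2) + e_3·(-3) + e_4·(-1) = 0
Solving this homogeneous linear system for the smallest-integer solution (first nonzero entry positive) gives (1, 1, -2, 3).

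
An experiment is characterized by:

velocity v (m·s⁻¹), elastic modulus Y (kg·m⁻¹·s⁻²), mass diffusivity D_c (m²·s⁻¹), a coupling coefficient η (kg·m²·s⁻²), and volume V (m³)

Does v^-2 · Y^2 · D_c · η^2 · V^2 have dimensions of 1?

Sum the exponent of each base dimension across the product:
  M: −2·[v]_M + 2·[Y]_M + [D_c]_M + 2·[η]_M + 2·[V]_M = −2·(0) + 2·(1) + (0) + 2·(1) + 2·(0) = 4
  L: −2·[v]_L + 2·[Y]_L + [D_c]_L + 2·[η]_L + 2·[V]_L = −2·(1) + 2·(-1) + (2) + 2·(2) + 2·(3) = 8
  T: −2·[v]_T + 2·[Y]_T + [D_c]_T + 2·[η]_T + 2·[V]_T = −2·(-1) + 2·(-2) + (-1) + 2·(-2) + 2·(0) = -7
Net dimensions [M⁴ L⁸ T⁻⁷] ≠ [1] — not dimensionless.

no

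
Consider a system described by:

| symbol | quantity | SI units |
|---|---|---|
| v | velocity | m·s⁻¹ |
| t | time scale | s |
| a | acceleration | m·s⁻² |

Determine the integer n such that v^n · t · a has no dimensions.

-1

Balance the L exponent: (1)·n from v, plus (0) + (1) = 1 from the rest, must sum to zero.
n + 1 = 0, so n = -1.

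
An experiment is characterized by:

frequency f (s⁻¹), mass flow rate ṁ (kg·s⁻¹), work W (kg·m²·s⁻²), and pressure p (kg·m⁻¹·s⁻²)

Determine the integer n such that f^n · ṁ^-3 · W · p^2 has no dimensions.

-3

Balance the T exponent: (-1)·n from f, plus −3·(-1) + (-2) + 2·(-2) = -3 from the rest, must sum to zero.
−n − 3 = 0, so n = -3.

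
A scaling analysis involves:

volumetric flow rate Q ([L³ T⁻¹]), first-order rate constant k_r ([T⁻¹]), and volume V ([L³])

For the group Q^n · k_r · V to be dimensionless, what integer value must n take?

-1

Balance the L exponent: (3)·n from Q, plus (0) + (3) = 3 from the rest, must sum to zero.
3n + 3 = 0, so n = -1.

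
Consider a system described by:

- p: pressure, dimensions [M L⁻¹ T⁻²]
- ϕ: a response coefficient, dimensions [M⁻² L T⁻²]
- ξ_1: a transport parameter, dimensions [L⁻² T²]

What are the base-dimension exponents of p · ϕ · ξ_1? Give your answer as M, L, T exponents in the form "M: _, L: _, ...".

Collect each base-dimension exponent across the product:
  M: (1) + (-2) + (0) = -1
  L: (-1) + (1) + (-2) = -2
  T: (-2) + (-2) + (2) = -2
So the dimensions are [M⁻¹ L⁻² T⁻²].

M: -1, L: -2, T: -2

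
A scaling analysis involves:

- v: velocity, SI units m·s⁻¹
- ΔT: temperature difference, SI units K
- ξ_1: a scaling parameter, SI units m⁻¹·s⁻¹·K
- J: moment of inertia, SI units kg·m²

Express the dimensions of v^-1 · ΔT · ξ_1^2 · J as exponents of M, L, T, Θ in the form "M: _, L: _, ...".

Collect each base-dimension exponent across the product:
  M: −(0) + (0) + 2·(0) + (1) = 1
  L: −(1) + (0) + 2·(-1) + (2) = -1
  T: −(-1) + (0) + 2·(-1) + (0) = -1
  Θ: −(0) + (1) + 2·(1) + (0) = 3
So the dimensions are [M L⁻¹ T⁻¹ Θ³].

M: 1, L: -1, T: -1, Θ: 3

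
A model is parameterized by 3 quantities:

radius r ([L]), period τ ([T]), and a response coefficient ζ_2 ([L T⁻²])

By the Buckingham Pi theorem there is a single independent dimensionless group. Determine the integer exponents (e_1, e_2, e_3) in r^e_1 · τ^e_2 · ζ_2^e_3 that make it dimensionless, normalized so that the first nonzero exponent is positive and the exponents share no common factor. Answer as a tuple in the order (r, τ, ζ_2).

(1, -2, -1)

L: e_1·(1) + e_2·(0) + e_3·(1) = 0
T: e_1·(0) + e_2·(1) + e_3·(-2) = 0
Solving this homogeneous linear system for the smallest-integer solution (first nonzero entry positive) gives (1, -2, -1).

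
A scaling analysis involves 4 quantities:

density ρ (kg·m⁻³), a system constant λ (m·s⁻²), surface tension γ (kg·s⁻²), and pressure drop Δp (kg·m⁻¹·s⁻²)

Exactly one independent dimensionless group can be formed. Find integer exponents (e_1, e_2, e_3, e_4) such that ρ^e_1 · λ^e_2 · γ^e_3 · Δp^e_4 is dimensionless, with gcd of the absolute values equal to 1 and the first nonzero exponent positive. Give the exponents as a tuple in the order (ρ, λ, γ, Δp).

M: e_1·(1) + e_2·(0) + e_3·(1) + e_4·(1) = 0
L: e_1·(-3) + e_2·(1) + e_3·(0) + e_4·(-1) = 0
T: e_1·(0) + e_2·(-2) + e_3·(-2) + e_4·(-2) = 0
Solving this homogeneous linear system for the smallest-integer solution (first nonzero entry positive) gives (1, 1, 1, -2).

(1, 1, 1, -2)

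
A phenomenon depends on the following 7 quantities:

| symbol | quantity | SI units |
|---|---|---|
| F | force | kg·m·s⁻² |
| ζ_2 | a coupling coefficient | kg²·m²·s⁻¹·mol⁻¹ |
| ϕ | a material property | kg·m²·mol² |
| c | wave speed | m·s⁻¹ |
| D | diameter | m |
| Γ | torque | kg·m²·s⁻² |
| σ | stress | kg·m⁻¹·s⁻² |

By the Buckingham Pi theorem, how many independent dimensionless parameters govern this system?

3

There are 7 variables and 4 base dimensions (M, L, T, N).
The dimension matrix has rank 4.
Independent dimensionless groups: 7 − 4 = 3.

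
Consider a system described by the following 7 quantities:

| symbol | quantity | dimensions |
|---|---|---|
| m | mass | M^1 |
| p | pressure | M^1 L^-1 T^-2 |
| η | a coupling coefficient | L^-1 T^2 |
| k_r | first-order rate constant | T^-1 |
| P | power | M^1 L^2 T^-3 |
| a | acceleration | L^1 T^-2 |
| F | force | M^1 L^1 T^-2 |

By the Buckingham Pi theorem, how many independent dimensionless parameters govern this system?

4

There are 7 variables and 3 base dimensions (M, L, T).
The dimension matrix has rank 3.
Independent dimensionless groups: 7 − 3 = 4.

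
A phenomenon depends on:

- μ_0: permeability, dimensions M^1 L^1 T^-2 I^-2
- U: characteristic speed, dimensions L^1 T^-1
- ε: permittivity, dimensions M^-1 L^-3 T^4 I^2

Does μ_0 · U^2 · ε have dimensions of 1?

Sum the exponent of each base dimension across the product:
  M: [μ_0]_M + 2·[U]_M + [ε]_M = (1) + 2·(0) + (-1) = 0
  L: [μ_0]_L + 2·[U]_L + [ε]_L = (1) + 2·(1) + (-3) = 0
  T: [μ_0]_T + 2·[U]_T + [ε]_T = (-2) + 2·(-1) + (4) = 0
  I: [μ_0]_I + 2·[U]_I + [ε]_I = (-2) + 2·(0) + (2) = 0
All base exponents vanish — dimensionless.

yes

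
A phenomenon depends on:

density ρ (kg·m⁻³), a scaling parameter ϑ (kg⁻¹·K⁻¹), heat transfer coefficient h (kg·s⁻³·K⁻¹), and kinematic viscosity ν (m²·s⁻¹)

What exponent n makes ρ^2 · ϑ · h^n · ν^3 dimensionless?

-1

Balance the M exponent: (1)·n from h, plus 2·(1) + (-1) + 3·(0) = 1 from the rest, must sum to zero.
n + 1 = 0, so n = -1.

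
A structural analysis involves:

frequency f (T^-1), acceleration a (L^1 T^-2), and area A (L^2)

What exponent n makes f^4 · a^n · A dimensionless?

Balance the L exponent: (1)·n from a, plus 4·(0) + (2) = 2 from the rest, must sum to zero.
n + 2 = 0, so n = -2.

-2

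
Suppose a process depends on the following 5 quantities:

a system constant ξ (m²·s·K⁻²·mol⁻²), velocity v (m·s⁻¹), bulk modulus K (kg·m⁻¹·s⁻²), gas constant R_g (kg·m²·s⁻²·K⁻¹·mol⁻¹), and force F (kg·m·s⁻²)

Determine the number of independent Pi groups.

There are 5 variables and 5 base dimensions (M, L, T, Θ, N).
The dimension matrix has rank 4 (less than 5: the dimension vectors are linearly dependent).
Independent dimensionless groups: 5 − 4 = 1.

1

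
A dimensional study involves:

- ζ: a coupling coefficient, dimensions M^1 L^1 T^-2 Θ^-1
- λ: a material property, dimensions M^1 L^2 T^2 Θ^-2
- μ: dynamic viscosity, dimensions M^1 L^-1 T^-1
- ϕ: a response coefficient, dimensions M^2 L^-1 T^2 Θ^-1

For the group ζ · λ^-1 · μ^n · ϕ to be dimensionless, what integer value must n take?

-2

Balance the M exponent: (1)·n from μ, plus (1) − (1) + (2) = 2 from the rest, must sum to zero.
n + 2 = 0, so n = -2.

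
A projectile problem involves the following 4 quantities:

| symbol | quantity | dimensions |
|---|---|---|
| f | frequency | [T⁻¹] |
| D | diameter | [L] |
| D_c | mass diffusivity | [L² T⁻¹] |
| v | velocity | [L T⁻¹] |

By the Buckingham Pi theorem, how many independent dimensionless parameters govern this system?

2

There are 4 variables and 2 base dimensions (L, T).
The dimension matrix has rank 2.
Independent dimensionless groups: 4 − 2 = 2.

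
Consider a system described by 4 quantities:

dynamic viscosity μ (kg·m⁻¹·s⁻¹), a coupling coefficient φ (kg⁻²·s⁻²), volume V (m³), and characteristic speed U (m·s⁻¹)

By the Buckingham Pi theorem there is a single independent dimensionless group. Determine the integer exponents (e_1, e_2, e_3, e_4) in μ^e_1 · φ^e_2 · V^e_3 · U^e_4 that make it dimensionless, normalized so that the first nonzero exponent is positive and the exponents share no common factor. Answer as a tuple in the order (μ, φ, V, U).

(2, 1, 2, -4)

M: e_1·(1) + e_2·(-2) + e_3·(0) + e_4·(0) = 0
L: e_1·(-1) + e_2·(0) + e_3·(3) + e_4·(1) = 0
T: e_1·(-1) + e_2·(-2) + e_3·(0) + e_4·(-1) = 0
Solving this homogeneous linear system for the smallest-integer solution (first nonzero entry positive) gives (2, 1, 2, -4).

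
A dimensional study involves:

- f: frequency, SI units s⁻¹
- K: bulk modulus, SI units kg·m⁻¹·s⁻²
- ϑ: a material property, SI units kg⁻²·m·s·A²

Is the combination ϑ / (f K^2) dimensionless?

Sum the exponent of each base dimension across the product:
  M: −[f]_M − 2·[K]_M + [ϑ]_M = −(0) − 2·(1) + (-2) = -4
  L: −[f]_L − 2·[K]_L + [ϑ]_L = −(0) − 2·(-1) + (1) = 3
  T: −[f]_T − 2·[K]_T + [ϑ]_T = −(-1) − 2·(-2) + (1) = 6
  I: −[f]_I − 2·[K]_I + [ϑ]_I = −(0) − 2·(0) + (2) = 2
Net dimensions [M⁻⁴ L³ T⁶ I²] ≠ [1] — not dimensionless.

no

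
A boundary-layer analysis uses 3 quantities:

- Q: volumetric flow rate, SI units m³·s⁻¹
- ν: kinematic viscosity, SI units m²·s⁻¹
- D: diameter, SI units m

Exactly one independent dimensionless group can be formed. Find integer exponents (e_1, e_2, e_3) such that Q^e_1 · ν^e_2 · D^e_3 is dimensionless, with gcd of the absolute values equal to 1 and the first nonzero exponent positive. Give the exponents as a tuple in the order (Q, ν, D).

(1, -1, -1)

L: e_1·(3) + e_2·(2) + e_3·(1) = 0
T: e_1·(-1) + e_2·(-1) + e_3·(0) = 0
Solving this homogeneous linear system for the smallest-integer solution (first nonzero entry positive) gives (1, -1, -1).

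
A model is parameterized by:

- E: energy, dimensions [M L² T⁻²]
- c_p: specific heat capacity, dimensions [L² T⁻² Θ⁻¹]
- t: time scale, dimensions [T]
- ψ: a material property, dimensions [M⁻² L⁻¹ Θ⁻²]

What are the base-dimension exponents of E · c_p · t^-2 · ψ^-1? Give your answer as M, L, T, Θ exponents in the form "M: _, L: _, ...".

M: 3, L: 5, T: -6, Θ: 1

Collect each base-dimension exponent across the product:
  M: (1) + (0) − 2·(0) − (-2) = 3
  L: (2) + (2) − 2·(0) − (-1) = 5
  T: (-2) + (-2) − 2·(1) − (0) = -6
  Θ: (0) + (-1) − 2·(0) − (-2) = 1
So the dimensions are [M³ L⁵ T⁻⁶ Θ].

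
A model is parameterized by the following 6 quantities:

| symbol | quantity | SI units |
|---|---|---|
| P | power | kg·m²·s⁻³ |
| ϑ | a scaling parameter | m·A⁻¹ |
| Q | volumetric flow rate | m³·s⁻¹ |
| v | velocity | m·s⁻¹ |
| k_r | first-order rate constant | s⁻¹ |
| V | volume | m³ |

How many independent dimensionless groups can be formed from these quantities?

There are 6 variables and 4 base dimensions (M, L, T, I).
The dimension matrix has rank 4.
Independent dimensionless groups: 6 − 4 = 2.

2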